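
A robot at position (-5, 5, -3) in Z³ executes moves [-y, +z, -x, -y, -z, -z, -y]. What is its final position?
(-6, 2, -4)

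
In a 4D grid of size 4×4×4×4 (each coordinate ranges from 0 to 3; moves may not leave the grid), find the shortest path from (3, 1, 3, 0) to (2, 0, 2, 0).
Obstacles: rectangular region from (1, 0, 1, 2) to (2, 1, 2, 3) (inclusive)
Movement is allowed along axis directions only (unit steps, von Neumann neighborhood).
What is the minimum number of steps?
3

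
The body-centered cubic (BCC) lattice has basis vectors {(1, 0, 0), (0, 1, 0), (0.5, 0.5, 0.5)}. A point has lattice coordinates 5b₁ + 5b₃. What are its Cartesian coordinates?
(7.5, 2.5, 2.5)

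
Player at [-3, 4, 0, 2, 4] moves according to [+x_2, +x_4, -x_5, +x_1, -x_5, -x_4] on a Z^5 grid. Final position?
(-2, 5, 0, 2, 2)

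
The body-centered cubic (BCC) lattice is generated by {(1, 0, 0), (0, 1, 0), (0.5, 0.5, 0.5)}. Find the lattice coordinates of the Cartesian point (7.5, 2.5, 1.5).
6b₁ + b₂ + 3b₃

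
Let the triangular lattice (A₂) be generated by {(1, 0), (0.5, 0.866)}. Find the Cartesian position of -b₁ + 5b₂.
(1.5, 4.33)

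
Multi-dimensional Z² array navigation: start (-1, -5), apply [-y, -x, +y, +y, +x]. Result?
(-1, -4)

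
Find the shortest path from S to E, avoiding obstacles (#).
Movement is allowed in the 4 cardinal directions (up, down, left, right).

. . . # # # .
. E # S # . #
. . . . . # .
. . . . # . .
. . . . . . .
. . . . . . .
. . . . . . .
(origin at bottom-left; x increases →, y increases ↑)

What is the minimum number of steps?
4
(one shortest path: (3, 5) → (3, 4) → (2, 4) → (1, 4) → (1, 5))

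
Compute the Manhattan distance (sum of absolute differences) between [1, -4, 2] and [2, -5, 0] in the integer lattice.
4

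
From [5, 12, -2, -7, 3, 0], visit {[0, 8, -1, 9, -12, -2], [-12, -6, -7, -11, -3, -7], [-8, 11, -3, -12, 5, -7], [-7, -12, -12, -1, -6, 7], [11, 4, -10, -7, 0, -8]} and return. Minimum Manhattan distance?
260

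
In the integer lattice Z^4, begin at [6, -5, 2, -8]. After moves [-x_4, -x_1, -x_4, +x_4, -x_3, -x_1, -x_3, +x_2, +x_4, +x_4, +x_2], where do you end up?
(4, -3, 0, -7)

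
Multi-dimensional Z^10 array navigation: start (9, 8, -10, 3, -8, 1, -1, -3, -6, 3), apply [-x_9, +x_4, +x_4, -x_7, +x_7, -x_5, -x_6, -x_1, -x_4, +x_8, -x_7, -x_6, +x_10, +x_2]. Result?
(8, 9, -10, 4, -9, -1, -2, -2, -7, 4)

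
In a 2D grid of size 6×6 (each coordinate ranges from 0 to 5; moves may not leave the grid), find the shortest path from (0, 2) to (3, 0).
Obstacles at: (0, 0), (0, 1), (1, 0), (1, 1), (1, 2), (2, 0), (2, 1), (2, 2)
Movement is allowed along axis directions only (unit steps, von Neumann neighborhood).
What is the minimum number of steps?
7
(one shortest path: (0, 2) → (0, 3) → (1, 3) → (2, 3) → (3, 3) → (3, 2) → (3, 1) → (3, 0))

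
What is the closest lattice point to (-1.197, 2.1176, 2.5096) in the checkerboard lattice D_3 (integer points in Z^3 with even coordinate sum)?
(-1, 2, 3)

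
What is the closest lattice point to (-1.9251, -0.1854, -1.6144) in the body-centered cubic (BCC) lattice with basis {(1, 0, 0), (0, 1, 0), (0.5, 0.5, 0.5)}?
(-2, 0, -2)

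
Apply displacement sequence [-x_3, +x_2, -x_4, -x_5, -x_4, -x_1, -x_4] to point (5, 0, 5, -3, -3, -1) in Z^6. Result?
(4, 1, 4, -6, -4, -1)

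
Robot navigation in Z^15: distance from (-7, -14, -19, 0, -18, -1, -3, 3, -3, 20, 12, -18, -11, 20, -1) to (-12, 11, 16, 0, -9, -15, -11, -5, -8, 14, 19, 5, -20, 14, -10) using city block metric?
169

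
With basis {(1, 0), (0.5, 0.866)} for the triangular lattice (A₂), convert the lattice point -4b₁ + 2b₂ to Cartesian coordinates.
(-3, 1.732)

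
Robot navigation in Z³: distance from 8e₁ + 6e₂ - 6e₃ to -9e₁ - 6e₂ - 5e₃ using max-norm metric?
17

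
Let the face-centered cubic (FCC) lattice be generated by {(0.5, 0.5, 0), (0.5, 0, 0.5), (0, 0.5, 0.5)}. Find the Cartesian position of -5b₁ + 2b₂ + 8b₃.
(-1.5, 1.5, 5)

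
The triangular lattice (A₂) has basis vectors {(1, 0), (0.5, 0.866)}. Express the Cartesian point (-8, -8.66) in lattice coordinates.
-3b₁ - 10b₂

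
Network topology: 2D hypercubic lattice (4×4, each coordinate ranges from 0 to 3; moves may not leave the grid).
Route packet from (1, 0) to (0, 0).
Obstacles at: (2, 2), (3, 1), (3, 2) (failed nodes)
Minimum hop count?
1
(one shortest path: (1, 0) → (0, 0))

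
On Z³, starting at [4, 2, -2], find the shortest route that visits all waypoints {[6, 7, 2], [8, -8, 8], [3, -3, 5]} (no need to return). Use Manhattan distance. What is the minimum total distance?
40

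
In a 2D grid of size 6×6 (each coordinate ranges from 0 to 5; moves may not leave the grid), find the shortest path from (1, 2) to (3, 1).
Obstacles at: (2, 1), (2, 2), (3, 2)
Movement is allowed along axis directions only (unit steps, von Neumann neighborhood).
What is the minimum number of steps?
5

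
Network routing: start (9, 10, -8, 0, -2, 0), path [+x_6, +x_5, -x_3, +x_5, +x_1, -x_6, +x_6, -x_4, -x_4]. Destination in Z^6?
(10, 10, -9, -2, 0, 1)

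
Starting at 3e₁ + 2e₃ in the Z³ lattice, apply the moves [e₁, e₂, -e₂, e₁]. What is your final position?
(5, 0, 2)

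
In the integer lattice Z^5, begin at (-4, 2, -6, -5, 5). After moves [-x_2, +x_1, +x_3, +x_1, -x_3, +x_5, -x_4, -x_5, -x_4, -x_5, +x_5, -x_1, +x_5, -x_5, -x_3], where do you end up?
(-3, 1, -7, -7, 5)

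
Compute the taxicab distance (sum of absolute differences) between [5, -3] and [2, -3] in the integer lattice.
3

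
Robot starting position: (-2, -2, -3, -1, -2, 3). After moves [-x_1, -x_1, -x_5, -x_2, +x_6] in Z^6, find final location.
(-4, -3, -3, -1, -3, 4)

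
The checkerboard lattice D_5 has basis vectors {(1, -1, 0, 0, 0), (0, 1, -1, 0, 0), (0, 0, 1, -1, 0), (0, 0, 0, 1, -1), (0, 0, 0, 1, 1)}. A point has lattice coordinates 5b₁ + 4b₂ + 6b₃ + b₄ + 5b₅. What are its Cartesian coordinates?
(5, -1, 2, 0, 4)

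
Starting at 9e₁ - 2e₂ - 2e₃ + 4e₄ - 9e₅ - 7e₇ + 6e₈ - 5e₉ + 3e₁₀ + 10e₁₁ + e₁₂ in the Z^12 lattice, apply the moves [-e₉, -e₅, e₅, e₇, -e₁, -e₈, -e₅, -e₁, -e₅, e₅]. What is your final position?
(7, -2, -2, 4, -10, 0, -6, 5, -6, 3, 10, 1)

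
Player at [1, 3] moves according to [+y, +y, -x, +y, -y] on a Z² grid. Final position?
(0, 5)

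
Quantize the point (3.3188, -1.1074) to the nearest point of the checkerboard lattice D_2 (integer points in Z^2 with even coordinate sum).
(3, -1)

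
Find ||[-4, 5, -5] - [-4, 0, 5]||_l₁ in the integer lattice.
15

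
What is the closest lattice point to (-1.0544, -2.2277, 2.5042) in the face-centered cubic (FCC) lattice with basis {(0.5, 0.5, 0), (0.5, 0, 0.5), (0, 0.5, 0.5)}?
(-1, -2.5, 2.5)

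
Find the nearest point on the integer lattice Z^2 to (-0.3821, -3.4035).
(0, -3)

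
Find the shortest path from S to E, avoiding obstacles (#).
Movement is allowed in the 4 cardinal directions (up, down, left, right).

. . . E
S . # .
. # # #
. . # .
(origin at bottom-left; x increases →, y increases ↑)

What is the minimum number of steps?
4
(one shortest path: (0, 2) → (1, 2) → (1, 3) → (2, 3) → (3, 3))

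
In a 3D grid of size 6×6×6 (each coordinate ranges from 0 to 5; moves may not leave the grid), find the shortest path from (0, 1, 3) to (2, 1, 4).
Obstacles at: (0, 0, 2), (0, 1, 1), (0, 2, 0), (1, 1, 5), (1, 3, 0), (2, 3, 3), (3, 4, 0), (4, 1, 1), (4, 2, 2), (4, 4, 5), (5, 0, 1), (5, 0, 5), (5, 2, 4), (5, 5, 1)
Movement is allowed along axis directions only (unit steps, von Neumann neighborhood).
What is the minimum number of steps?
3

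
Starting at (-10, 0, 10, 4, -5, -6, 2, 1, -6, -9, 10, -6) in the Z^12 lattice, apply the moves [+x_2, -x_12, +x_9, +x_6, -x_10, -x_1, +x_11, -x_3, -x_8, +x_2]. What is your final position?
(-11, 2, 9, 4, -5, -5, 2, 0, -5, -10, 11, -7)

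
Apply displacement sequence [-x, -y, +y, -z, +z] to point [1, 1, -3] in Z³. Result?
(0, 1, -3)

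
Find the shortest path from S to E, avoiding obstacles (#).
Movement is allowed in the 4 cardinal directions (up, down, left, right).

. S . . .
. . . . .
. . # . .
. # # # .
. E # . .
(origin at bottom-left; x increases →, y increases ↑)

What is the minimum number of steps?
6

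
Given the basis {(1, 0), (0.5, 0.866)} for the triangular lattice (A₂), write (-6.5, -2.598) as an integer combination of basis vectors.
-5b₁ - 3b₂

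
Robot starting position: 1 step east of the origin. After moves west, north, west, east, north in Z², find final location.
(0, 2)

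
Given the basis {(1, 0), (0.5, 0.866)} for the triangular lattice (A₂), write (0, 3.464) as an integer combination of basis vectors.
-2b₁ + 4b₂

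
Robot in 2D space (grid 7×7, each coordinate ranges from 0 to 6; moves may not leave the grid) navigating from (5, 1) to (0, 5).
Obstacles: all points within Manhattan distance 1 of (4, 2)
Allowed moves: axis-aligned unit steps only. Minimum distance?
11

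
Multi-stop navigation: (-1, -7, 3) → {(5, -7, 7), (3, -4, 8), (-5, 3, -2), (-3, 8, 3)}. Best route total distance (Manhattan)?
51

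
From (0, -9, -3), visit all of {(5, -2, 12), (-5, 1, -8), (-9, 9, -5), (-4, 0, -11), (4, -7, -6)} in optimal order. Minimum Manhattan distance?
87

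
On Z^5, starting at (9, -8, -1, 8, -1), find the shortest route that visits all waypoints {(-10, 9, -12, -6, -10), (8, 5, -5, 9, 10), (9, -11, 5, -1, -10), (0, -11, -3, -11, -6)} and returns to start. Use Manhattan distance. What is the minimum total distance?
200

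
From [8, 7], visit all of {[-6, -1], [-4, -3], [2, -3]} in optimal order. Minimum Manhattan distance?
26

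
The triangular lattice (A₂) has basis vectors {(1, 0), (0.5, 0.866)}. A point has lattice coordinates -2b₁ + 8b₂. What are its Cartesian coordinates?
(2, 6.928)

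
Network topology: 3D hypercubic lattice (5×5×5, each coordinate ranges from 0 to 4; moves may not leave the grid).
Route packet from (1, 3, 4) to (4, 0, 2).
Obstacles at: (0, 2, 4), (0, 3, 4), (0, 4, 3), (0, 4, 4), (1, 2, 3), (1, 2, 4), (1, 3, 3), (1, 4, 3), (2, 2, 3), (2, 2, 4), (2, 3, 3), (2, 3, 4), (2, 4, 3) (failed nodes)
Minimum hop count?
10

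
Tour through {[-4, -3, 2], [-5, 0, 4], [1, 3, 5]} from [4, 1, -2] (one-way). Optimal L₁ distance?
28
(one optimal route: (4, 1, -2) → (1, 3, 5) → (-5, 0, 4) → (-4, -3, 2))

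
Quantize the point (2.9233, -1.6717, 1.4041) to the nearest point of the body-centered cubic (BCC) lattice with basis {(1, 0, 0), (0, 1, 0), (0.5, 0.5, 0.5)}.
(2.5, -1.5, 1.5)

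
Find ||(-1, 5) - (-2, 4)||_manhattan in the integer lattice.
2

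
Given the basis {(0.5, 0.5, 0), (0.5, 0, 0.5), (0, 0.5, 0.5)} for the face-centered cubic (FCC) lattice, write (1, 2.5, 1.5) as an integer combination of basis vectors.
2b₁ + 3b₃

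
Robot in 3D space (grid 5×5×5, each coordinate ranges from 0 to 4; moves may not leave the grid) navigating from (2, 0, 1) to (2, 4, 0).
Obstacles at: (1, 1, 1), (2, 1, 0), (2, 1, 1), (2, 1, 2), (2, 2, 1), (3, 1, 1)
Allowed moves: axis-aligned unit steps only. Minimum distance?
7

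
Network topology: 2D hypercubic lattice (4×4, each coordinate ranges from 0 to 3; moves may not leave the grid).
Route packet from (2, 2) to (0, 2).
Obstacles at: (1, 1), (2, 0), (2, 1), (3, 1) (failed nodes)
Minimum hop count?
2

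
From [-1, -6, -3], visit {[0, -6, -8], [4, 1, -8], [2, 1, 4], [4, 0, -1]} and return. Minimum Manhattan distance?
50
(one optimal route: (-1, -6, -3) → (0, -6, -8) → (4, 1, -8) → (4, 0, -1) → (2, 1, 4) → (-1, -6, -3))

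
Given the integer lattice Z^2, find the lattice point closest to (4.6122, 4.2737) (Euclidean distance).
(5, 4)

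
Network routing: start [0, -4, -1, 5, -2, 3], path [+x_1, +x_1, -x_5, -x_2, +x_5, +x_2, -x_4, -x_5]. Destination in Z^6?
(2, -4, -1, 4, -3, 3)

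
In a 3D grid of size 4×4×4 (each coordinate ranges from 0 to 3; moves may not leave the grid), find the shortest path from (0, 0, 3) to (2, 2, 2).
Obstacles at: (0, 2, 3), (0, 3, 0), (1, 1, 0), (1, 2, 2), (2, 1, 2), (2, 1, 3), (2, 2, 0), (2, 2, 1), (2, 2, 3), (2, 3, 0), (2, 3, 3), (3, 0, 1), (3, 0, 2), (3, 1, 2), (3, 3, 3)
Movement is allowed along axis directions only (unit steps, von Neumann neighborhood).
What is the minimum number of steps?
7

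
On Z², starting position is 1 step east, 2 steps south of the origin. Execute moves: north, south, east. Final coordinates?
(2, -2)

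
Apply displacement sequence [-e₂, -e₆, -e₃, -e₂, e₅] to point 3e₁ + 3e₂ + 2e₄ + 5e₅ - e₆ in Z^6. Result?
(3, 1, -1, 2, 6, -2)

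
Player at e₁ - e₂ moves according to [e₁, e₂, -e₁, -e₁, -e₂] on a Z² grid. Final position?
(0, -1)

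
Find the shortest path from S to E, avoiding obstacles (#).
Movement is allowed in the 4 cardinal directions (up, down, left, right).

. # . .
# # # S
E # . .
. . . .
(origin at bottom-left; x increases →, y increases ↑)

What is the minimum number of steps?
6
(one shortest path: (3, 2) → (3, 1) → (2, 1) → (2, 0) → (1, 0) → (0, 0) → (0, 1))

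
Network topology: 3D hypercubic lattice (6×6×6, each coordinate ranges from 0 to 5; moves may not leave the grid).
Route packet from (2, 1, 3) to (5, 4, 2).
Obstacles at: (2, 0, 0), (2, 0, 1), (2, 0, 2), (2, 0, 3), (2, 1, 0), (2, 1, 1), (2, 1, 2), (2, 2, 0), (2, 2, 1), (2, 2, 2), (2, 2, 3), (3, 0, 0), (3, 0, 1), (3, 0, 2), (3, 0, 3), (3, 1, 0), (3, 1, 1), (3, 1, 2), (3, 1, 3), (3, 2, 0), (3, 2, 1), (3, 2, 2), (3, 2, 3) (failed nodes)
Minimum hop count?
9
(one shortest path: (2, 1, 3) → (1, 1, 3) → (1, 2, 3) → (1, 3, 3) → (2, 3, 3) → (3, 3, 3) → (4, 3, 3) → (5, 3, 3) → (5, 4, 3) → (5, 4, 2))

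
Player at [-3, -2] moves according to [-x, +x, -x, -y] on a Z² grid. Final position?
(-4, -3)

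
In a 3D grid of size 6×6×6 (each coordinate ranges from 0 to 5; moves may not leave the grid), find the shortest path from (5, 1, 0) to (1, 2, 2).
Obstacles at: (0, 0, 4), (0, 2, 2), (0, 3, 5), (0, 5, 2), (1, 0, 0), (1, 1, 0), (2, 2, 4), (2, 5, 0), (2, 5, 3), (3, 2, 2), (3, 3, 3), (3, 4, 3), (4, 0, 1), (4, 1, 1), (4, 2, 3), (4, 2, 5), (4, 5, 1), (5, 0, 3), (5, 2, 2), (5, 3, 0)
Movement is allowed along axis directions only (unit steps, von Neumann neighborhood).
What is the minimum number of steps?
7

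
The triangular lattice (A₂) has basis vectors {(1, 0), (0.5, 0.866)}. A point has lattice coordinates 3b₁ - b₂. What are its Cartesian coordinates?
(2.5, -0.866)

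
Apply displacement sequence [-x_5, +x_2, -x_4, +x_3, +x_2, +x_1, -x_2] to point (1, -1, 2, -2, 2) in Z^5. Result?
(2, 0, 3, -3, 1)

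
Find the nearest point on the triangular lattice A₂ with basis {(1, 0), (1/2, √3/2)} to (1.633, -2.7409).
(1.5, -2.598)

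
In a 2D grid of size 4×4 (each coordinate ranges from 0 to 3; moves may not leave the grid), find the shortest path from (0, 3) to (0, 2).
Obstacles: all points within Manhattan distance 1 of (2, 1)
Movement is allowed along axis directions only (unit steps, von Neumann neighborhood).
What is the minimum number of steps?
1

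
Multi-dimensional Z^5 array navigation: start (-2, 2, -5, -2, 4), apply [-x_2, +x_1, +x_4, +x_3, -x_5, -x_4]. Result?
(-1, 1, -4, -2, 3)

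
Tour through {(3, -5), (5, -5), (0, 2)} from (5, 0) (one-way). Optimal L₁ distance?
17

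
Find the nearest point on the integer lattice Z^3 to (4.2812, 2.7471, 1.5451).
(4, 3, 2)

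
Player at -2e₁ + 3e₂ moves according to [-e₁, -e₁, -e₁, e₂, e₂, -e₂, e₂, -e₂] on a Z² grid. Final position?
(-5, 4)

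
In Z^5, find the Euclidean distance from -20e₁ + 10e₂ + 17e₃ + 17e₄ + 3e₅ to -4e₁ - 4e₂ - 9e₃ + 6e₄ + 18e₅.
38.3927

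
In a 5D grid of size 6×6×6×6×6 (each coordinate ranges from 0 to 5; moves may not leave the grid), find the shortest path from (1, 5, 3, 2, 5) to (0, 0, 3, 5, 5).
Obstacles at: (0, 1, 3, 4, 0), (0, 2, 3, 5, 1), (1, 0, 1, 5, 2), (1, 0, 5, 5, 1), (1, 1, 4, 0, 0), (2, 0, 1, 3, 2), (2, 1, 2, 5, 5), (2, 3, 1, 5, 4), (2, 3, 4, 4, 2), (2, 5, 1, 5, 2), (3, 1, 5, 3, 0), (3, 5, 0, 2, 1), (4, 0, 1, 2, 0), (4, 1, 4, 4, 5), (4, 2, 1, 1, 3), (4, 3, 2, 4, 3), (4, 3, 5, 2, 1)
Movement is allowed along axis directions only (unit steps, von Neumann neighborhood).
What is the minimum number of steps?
9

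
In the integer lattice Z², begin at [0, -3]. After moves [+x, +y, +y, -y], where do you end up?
(1, -2)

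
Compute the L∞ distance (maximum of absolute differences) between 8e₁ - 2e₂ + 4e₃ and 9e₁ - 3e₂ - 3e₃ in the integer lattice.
7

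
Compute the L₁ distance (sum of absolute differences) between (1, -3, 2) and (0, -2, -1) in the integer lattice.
5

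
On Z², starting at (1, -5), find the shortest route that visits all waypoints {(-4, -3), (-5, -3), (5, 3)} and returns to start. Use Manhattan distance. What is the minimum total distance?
36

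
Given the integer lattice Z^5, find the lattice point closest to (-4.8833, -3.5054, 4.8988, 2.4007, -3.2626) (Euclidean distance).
(-5, -4, 5, 2, -3)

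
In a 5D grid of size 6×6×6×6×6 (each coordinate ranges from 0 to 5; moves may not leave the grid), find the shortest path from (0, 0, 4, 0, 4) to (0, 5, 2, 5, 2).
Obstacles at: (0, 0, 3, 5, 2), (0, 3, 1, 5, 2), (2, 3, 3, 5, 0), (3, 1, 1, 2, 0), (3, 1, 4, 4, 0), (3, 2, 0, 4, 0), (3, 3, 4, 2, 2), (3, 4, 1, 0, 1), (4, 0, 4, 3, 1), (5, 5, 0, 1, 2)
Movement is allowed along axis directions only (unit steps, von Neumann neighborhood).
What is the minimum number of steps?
14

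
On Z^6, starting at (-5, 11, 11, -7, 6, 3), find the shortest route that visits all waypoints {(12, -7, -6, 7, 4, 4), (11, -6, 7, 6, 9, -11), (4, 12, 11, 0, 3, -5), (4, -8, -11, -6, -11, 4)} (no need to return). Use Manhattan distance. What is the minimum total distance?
153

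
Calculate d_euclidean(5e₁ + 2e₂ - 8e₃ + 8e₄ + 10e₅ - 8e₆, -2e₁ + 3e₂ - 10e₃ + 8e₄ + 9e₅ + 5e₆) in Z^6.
14.9666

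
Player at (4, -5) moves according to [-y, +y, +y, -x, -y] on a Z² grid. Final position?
(3, -5)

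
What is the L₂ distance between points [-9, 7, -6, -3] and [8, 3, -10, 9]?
21.5639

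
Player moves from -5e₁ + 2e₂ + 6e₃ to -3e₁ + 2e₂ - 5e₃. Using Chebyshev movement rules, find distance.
11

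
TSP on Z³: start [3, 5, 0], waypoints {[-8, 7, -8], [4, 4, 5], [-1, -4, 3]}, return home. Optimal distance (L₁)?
72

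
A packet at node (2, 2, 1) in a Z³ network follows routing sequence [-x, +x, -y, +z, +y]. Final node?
(2, 2, 2)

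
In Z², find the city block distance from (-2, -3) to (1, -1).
5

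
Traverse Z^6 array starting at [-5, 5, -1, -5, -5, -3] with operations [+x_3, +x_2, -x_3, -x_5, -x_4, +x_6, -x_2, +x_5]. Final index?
(-5, 5, -1, -6, -5, -2)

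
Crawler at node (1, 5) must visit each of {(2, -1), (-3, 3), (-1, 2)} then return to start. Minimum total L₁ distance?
22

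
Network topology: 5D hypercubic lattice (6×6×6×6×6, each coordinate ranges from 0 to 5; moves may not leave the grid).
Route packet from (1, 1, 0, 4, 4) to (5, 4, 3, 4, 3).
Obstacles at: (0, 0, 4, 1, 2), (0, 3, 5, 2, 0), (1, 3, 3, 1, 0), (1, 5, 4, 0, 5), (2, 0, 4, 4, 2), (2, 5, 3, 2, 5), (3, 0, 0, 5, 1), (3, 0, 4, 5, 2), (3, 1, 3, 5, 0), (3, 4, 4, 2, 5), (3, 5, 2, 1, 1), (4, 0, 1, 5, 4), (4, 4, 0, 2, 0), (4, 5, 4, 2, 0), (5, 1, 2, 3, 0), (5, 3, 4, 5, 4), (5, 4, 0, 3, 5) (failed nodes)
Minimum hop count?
11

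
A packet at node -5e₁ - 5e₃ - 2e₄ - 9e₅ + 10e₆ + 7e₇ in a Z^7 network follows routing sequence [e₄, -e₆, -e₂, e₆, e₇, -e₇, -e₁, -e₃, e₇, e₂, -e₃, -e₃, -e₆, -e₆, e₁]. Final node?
(-5, 0, -8, -1, -9, 8, 8)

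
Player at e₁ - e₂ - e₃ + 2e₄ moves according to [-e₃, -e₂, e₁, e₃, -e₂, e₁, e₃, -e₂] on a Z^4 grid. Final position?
(3, -4, 0, 2)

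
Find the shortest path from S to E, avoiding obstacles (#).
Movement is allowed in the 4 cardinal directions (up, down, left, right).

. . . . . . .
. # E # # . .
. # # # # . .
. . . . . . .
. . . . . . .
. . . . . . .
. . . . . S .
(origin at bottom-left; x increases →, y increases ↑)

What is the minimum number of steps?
10
(one shortest path: (5, 0) → (5, 1) → (5, 2) → (5, 3) → (5, 4) → (5, 5) → (5, 6) → (4, 6) → (3, 6) → (2, 6) → (2, 5))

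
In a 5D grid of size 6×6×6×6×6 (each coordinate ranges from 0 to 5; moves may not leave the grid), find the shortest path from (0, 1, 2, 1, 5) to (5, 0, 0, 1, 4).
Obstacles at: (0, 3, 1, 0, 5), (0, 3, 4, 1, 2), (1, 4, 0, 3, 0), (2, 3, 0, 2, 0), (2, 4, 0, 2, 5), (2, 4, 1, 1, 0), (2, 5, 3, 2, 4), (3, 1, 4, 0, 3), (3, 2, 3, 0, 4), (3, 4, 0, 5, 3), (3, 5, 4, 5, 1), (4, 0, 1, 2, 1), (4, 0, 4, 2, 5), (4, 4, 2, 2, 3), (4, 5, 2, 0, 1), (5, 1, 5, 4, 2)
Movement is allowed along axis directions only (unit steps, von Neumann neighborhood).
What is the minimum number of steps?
9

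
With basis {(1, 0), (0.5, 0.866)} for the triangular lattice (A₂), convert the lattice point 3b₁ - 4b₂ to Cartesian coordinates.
(1, -3.464)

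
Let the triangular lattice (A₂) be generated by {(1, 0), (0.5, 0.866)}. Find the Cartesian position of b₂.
(0.5, 0.866)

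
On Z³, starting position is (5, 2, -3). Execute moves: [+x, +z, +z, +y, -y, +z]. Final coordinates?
(6, 2, 0)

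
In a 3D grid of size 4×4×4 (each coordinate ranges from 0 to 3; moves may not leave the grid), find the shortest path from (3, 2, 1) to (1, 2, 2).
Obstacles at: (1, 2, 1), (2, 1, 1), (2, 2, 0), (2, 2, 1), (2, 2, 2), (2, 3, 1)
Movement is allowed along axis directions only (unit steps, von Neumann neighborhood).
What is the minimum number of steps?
5
(one shortest path: (3, 2, 1) → (3, 1, 1) → (3, 1, 2) → (2, 1, 2) → (1, 1, 2) → (1, 2, 2))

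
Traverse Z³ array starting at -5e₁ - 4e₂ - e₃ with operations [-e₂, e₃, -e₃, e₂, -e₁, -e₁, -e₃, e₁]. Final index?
(-6, -4, -2)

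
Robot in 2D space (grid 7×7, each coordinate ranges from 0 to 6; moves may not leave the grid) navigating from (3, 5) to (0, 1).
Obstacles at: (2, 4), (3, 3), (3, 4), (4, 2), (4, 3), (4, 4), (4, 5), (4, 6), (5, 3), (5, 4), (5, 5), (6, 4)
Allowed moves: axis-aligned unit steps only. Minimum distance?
7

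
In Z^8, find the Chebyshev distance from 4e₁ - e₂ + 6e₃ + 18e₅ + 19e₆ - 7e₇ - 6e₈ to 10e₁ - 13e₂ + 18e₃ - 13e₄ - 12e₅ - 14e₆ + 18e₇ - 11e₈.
33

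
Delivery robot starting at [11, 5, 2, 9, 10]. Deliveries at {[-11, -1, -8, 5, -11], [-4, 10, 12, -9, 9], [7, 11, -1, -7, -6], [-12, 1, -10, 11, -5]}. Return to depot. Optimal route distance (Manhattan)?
218
(one optimal route: (11, 5, 2, 9, 10) → (-4, 10, 12, -9, 9) → (7, 11, -1, -7, -6) → (-11, -1, -8, 5, -11) → (-12, 1, -10, 11, -5) → (11, 5, 2, 9, 10))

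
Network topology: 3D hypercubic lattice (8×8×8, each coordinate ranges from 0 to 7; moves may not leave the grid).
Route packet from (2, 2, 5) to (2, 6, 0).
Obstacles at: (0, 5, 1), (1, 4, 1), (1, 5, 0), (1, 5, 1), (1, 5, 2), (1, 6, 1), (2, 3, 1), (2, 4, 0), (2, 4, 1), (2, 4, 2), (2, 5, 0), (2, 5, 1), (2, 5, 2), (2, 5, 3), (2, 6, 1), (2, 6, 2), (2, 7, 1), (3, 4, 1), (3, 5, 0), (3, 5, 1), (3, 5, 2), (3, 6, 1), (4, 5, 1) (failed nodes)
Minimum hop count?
13
(one shortest path: (2, 2, 5) → (1, 2, 5) → (0, 2, 5) → (0, 3, 5) → (0, 4, 5) → (0, 5, 5) → (0, 6, 5) → (0, 6, 4) → (0, 6, 3) → (0, 6, 2) → (0, 6, 1) → (0, 6, 0) → (1, 6, 0) → (2, 6, 0))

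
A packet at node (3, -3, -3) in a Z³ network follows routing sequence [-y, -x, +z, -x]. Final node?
(1, -4, -2)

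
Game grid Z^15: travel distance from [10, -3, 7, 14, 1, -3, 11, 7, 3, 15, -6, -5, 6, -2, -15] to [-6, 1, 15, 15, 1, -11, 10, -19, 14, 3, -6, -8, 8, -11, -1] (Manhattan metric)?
115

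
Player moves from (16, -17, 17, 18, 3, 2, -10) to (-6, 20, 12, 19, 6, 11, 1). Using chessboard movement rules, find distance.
37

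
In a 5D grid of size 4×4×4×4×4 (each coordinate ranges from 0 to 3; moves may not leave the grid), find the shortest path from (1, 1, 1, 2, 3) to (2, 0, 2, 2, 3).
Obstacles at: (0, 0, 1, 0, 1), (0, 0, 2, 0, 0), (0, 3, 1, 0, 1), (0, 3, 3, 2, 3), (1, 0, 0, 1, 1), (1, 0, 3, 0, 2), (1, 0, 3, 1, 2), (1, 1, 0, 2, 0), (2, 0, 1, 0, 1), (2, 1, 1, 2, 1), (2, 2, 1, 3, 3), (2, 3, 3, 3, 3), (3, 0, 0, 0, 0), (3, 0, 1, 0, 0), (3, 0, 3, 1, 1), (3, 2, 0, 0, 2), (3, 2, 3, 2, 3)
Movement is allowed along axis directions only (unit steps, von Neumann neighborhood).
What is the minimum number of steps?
3
(one shortest path: (1, 1, 1, 2, 3) → (2, 1, 1, 2, 3) → (2, 0, 1, 2, 3) → (2, 0, 2, 2, 3))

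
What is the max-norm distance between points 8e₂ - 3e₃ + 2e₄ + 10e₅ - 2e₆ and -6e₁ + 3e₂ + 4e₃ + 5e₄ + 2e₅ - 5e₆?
8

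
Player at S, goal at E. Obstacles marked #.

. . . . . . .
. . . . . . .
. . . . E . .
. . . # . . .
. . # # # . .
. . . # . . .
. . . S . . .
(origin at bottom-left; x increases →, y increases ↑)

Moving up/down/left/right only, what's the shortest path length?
7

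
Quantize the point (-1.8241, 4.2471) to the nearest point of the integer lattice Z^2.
(-2, 4)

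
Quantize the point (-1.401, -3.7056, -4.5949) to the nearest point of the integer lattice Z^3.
(-1, -4, -5)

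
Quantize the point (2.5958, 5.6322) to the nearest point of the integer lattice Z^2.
(3, 6)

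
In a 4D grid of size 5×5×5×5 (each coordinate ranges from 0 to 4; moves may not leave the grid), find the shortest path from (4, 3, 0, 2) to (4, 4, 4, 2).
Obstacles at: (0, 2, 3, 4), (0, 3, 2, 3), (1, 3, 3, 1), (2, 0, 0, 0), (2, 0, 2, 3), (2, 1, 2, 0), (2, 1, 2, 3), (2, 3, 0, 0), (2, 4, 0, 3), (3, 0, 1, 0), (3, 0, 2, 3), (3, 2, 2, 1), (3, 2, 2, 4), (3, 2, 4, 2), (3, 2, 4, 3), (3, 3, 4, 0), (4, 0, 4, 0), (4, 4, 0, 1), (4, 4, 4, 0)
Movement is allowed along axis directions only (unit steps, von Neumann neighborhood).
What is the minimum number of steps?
5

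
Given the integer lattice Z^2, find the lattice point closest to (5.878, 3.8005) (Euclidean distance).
(6, 4)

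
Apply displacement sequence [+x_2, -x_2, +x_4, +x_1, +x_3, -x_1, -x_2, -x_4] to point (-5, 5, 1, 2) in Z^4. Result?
(-5, 4, 2, 2)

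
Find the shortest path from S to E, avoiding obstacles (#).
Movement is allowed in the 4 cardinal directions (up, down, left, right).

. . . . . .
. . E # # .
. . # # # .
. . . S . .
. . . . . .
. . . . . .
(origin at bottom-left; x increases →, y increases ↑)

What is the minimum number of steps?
5
(one shortest path: (3, 2) → (2, 2) → (1, 2) → (1, 3) → (1, 4) → (2, 4))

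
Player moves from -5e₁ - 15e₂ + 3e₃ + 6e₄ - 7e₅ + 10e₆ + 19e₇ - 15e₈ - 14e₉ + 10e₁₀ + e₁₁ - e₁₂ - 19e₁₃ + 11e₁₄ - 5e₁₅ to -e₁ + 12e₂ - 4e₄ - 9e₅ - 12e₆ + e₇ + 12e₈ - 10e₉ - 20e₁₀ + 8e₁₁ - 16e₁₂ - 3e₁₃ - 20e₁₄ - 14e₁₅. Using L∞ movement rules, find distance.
31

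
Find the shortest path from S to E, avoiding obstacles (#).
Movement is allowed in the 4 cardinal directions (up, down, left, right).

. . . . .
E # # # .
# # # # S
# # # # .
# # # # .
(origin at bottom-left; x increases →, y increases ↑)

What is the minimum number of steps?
7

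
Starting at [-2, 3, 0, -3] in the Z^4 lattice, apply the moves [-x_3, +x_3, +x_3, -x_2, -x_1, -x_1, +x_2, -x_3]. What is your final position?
(-4, 3, 0, -3)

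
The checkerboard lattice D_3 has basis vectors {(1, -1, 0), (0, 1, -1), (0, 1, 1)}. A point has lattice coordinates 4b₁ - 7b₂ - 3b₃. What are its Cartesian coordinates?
(4, -14, 4)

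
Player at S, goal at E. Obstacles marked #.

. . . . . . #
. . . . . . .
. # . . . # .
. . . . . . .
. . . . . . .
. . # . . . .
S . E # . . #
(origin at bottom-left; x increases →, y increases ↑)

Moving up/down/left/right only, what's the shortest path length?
2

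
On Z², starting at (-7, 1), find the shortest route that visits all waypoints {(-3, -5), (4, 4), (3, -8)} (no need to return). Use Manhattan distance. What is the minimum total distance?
32
(one optimal route: (-7, 1) → (-3, -5) → (3, -8) → (4, 4))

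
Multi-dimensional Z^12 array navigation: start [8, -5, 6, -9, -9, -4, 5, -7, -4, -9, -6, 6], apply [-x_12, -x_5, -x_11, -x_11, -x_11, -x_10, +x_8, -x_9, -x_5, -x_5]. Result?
(8, -5, 6, -9, -12, -4, 5, -6, -5, -10, -9, 5)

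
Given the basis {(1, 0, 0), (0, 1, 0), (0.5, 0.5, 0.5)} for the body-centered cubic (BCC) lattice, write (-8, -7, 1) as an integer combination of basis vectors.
-9b₁ - 8b₂ + 2b₃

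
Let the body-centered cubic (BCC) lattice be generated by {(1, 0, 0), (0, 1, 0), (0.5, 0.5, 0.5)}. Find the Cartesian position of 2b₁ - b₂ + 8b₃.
(6, 3, 4)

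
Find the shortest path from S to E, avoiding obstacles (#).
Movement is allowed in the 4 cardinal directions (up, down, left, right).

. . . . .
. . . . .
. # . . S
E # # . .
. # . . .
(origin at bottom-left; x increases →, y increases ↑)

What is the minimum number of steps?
7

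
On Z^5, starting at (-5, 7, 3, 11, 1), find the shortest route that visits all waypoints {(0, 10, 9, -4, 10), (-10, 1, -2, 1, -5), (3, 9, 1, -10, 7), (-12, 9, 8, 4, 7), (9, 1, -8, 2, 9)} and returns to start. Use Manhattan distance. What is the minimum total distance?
182
(one optimal route: (-5, 7, 3, 11, 1) → (-10, 1, -2, 1, -5) → (9, 1, -8, 2, 9) → (3, 9, 1, -10, 7) → (0, 10, 9, -4, 10) → (-12, 9, 8, 4, 7) → (-5, 7, 3, 11, 1))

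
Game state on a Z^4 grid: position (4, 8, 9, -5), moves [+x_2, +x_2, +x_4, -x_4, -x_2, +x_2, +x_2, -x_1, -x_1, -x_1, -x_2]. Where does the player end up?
(1, 10, 9, -5)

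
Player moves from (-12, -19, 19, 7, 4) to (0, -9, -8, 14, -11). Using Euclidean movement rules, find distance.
35.3129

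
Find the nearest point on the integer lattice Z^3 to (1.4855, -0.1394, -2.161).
(1, 0, -2)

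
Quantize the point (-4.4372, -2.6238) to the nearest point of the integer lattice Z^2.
(-4, -3)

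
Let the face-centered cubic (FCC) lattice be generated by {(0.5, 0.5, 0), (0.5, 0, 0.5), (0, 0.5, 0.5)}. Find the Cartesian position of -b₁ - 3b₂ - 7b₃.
(-2, -4, -5)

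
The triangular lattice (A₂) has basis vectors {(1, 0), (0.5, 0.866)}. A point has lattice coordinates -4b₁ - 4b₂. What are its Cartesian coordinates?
(-6, -3.464)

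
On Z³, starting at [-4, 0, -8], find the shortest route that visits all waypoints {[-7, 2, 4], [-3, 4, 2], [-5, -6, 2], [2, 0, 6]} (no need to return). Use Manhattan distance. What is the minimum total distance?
50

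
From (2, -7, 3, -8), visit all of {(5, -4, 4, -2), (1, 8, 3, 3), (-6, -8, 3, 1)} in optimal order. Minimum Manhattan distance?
57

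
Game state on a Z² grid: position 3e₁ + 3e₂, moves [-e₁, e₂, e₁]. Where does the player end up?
(3, 4)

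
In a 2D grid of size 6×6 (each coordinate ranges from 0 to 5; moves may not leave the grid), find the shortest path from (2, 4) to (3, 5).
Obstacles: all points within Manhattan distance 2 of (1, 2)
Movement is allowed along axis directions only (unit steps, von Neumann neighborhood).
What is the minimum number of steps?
2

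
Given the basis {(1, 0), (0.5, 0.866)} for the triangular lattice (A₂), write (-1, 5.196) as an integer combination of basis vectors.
-4b₁ + 6b₂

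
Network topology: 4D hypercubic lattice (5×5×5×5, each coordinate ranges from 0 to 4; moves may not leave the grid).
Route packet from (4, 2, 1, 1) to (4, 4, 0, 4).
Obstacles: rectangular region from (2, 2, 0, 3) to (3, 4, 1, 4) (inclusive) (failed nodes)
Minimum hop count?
6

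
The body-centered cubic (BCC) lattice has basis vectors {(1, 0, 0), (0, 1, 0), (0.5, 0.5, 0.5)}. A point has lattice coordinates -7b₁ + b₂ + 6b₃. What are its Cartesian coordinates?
(-4, 4, 3)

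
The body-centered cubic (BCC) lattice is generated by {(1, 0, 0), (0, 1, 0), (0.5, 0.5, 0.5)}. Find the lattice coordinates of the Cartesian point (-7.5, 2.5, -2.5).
-5b₁ + 5b₂ - 5b₃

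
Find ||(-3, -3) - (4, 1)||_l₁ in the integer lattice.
11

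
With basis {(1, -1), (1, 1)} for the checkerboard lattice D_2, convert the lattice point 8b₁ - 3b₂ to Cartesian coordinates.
(5, -11)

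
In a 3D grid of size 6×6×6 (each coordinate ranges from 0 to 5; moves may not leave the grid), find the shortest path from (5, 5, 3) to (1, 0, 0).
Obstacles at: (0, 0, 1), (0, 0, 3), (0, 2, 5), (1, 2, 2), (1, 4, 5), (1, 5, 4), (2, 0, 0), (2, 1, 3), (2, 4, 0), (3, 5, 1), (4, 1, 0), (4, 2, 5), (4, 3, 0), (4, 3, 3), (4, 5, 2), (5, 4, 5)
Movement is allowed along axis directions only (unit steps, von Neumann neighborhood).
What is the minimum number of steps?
12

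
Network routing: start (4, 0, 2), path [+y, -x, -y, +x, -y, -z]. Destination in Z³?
(4, -1, 1)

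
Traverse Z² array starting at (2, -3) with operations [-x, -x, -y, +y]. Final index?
(0, -3)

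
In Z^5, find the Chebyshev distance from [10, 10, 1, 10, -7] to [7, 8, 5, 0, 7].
14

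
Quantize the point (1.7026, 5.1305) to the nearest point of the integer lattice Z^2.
(2, 5)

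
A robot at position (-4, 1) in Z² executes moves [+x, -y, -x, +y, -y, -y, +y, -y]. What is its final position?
(-4, -1)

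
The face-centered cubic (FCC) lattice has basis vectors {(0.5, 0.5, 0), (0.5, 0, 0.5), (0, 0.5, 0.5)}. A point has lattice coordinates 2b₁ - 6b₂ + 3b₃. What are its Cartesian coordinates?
(-2, 2.5, -1.5)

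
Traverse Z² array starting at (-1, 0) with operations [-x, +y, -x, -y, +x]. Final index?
(-2, 0)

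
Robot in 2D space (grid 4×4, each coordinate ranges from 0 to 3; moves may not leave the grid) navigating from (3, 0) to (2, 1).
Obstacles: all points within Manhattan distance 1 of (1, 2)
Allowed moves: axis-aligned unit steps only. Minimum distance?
2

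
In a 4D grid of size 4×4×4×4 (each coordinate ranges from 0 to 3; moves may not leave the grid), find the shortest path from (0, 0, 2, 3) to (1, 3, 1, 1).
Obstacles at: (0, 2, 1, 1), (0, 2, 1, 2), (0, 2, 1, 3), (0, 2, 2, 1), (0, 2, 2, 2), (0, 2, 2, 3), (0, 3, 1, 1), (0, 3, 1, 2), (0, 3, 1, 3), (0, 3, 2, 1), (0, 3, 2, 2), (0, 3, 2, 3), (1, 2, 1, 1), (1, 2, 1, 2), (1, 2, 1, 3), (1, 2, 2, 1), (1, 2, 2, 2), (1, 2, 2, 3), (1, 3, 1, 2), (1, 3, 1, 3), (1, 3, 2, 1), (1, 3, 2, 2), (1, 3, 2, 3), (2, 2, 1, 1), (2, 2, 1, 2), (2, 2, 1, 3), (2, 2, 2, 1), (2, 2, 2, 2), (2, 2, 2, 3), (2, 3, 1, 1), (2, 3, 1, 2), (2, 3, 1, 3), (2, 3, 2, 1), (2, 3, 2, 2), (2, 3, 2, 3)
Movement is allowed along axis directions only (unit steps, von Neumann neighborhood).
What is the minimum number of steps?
9
(one shortest path: (0, 0, 2, 3) → (1, 0, 2, 3) → (1, 1, 2, 3) → (1, 1, 1, 3) → (1, 1, 0, 3) → (1, 2, 0, 3) → (1, 3, 0, 3) → (1, 3, 0, 2) → (1, 3, 0, 1) → (1, 3, 1, 1))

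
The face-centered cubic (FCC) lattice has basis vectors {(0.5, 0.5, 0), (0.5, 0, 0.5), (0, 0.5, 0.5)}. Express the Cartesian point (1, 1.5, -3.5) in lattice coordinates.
6b₁ - 4b₂ - 3b₃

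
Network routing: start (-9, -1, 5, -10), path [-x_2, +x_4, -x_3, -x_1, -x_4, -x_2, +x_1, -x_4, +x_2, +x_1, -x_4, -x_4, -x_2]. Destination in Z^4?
(-8, -3, 4, -13)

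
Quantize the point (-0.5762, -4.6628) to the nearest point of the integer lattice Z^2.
(-1, -5)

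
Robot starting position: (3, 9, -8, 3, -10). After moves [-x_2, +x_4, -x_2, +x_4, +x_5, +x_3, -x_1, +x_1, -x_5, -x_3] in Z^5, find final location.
(3, 7, -8, 5, -10)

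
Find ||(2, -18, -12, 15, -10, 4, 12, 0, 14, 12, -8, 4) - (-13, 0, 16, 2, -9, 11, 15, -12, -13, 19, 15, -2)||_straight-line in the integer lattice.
55.2087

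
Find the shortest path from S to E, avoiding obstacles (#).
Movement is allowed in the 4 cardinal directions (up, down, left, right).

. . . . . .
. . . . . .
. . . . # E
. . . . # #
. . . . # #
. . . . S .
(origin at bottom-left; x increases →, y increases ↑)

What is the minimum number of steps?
8
(one shortest path: (4, 0) → (3, 0) → (3, 1) → (3, 2) → (3, 3) → (3, 4) → (4, 4) → (5, 4) → (5, 3))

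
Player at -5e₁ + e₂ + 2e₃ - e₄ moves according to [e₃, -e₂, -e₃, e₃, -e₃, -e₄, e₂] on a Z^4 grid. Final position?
(-5, 1, 2, -2)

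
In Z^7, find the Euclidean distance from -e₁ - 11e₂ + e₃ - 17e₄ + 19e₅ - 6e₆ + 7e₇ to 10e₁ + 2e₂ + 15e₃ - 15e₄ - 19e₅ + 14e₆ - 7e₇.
50.2991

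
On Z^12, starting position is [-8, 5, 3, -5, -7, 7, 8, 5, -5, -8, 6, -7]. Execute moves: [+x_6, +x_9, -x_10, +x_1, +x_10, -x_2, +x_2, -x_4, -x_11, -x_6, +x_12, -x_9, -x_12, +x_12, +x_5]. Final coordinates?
(-7, 5, 3, -6, -6, 7, 8, 5, -5, -8, 5, -6)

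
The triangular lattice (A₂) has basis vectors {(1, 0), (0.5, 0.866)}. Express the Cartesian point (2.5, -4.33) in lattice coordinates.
5b₁ - 5b₂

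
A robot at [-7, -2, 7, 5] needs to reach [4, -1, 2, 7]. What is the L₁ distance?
19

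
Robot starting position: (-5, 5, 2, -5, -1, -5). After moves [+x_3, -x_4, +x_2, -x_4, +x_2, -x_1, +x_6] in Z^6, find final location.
(-6, 7, 3, -7, -1, -4)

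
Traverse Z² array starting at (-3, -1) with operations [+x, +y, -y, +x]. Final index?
(-1, -1)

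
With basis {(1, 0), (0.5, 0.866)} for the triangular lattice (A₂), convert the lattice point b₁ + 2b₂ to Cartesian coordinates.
(2, 1.732)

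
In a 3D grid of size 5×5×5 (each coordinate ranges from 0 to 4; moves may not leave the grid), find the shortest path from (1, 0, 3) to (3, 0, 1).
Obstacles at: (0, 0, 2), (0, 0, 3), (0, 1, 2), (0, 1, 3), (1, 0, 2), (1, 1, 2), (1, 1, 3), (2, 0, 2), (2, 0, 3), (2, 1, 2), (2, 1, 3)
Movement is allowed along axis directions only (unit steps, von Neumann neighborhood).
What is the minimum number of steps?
6
(one shortest path: (1, 0, 3) → (1, 0, 4) → (2, 0, 4) → (3, 0, 4) → (3, 0, 3) → (3, 0, 2) → (3, 0, 1))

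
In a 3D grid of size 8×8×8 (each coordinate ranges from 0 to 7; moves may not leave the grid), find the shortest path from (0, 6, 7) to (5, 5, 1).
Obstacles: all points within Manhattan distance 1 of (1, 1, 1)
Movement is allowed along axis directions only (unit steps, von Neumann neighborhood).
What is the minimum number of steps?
12
(one shortest path: (0, 6, 7) → (1, 6, 7) → (2, 6, 7) → (3, 6, 7) → (4, 6, 7) → (5, 6, 7) → (5, 5, 7) → (5, 5, 6) → (5, 5, 5) → (5, 5, 4) → (5, 5, 3) → (5, 5, 2) → (5, 5, 1))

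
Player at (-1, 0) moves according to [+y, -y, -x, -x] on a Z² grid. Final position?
(-3, 0)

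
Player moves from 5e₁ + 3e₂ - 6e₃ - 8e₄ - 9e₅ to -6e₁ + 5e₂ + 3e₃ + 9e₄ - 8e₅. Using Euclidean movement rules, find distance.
22.2711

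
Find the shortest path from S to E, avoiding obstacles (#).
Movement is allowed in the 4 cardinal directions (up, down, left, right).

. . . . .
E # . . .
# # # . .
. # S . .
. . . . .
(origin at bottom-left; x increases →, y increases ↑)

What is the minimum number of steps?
8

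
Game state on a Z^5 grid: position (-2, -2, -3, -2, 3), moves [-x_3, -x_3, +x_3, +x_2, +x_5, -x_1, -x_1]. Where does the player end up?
(-4, -1, -4, -2, 4)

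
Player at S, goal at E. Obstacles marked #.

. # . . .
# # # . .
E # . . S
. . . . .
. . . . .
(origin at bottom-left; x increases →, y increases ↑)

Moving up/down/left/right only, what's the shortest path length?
6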